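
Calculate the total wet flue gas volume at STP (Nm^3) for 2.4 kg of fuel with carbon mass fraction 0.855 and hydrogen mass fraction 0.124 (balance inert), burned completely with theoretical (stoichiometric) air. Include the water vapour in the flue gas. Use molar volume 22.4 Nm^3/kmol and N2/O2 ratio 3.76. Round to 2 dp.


Per kg fuel: CO2 = (C/12 kmol)*22.4 = (0.855/12)*22.4 = 1.59600 Nm^3
Per kg fuel: H2O = (H/2 kmol)*22.4 = (0.124/2)*22.4 = 1.38880 Nm^3
O2 needed per kg fuel = C/12 + H/4 = 0.855/12 + 0.124/4 = 0.10225000 kmol
Per kg fuel: N2 = O2*3.76*22.4 = 0.10225000*3.76*22.4 = 8.61190 Nm^3
Total per kg = 1.59600 + 1.38880 + 8.61190 = 11.59670 Nm^3
Total = 11.59670 * 2.4 = 27.83 Nm^3


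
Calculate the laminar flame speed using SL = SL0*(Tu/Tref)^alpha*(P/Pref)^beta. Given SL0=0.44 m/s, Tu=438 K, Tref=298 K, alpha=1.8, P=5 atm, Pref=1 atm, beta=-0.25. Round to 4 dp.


SL = SL0 * (Tu/Tref)^alpha * (P/Pref)^beta
T ratio = 438/298 = 1.46979866
(T ratio)^alpha = 1.46979866^1.8 = 2.000157
(P/Pref)^beta = 5^(-0.25) = 0.668740
SL = 0.44 * 2.000157 * 0.668740 = 0.5885 m/s


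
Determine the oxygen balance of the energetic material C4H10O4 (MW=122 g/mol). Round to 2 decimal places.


OB = -1600 * (2C + H/2 - O) / MW
Inner = 2*4 + 10/2 - 4 = 9.00
OB = -1600 * 9.00 / 122 = -118.03%


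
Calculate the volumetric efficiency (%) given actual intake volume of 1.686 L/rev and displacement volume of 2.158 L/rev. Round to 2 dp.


eta_v = (V_actual / V_disp) * 100
Ratio = 1.686 / 2.158 = 0.7813
eta_v = 0.7813 * 100 = 78.13%


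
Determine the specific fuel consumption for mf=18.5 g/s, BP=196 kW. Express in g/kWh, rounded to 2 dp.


SFC = (mf / BP) * 3600
Rate = 18.5 / 196 = 0.094388 g/(s*kW)
SFC = 0.094388 * 3600 = 339.80 g/kWh


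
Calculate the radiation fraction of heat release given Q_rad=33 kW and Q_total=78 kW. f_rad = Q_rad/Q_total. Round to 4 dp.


f_rad = Q_rad / Q_total
f_rad = 33 / 78 = 0.4231


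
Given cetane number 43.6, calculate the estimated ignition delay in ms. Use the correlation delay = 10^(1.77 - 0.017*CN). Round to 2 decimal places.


delay = 10^(1.77 - 0.017*CN)
Exponent = 1.77 - 0.017*43.6 = 1.0288
delay = 10^1.0288 = 10.69 ms


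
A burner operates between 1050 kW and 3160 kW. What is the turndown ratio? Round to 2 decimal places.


TDR = Q_max / Q_min
TDR = 3160 / 1050 = 3.01


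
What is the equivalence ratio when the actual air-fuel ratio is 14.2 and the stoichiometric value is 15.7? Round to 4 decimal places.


phi = AFR_stoich / AFR_actual
phi = 15.7 / 14.2 = 1.1056


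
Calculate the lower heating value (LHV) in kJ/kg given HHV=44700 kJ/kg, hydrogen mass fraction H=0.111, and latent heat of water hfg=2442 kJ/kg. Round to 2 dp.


LHV = HHV - hfg * 9 * H
Water correction = 2442 * 9 * 0.111 = 2439.558 kJ/kg
LHV = 44700 - 2439.558 = 42260.44 kJ/kg


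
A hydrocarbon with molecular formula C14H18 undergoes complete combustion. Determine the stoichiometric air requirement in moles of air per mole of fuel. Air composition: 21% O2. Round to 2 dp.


Balanced combustion: C14H18 + 18.5 O2 -> 14 CO2 + 9 H2O
O2 needed = C + H/4 = 14 + 18/4 = 18.50 moles
Air moles = O2 / 0.21 = 18.50 / 0.21 = 88.10 moles air


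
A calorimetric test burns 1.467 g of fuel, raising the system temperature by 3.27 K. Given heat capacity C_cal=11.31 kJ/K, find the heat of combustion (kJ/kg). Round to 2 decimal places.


Hc = C_cal * delta_T / m_fuel
Q_released = 11.31 * 3.27 = 36.9837 kJ
m_fuel = 1.467 g = 1.467/1000 kg = 0.001467 kg
Hc = 36.9837 / 0.001467 = 25210.43 kJ/kg


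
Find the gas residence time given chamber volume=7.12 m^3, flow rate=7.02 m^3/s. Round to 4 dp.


tau = V / Q_flow
tau = 7.12 / 7.02 = 1.0142 s


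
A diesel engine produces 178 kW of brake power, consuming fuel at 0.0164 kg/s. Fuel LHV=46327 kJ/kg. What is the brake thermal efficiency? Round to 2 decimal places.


eta_BTE = (BP / (mf * LHV)) * 100
Denominator = 0.0164 * 46327 = 759.7628 kW
eta_BTE = (178 / 759.7628) * 100 = 23.43%


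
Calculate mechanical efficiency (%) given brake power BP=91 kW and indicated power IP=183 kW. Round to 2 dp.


eta_mech = (BP / IP) * 100
Ratio = 91 / 183 = 0.4973
eta_mech = 0.4973 * 100 = 49.73%


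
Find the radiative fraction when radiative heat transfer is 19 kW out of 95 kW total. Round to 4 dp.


f_rad = Q_rad / Q_total
f_rad = 19 / 95 = 0.2000


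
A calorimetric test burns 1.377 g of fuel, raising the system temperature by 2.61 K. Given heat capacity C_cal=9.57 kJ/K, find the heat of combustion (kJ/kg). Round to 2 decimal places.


Hc = C_cal * delta_T / m_fuel
Q_released = 9.57 * 2.61 = 24.9777 kJ
m_fuel = 1.377 g = 1.377/1000 kg = 0.001377 kg
Hc = 24.9777 / 0.001377 = 18139.22 kJ/kg


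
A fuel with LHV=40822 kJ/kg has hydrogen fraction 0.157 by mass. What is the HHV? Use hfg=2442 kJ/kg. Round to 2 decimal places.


HHV = LHV + hfg * 9 * H
Water addition = 2442 * 9 * 0.157 = 3450.546 kJ/kg
HHV = 40822 + 3450.546 = 44272.55 kJ/kg


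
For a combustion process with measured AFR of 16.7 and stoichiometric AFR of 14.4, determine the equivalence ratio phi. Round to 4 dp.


phi = AFR_stoich / AFR_actual
phi = 14.4 / 16.7 = 0.8623


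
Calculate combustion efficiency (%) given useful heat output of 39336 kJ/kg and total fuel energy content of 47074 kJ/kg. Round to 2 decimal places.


Efficiency = (Q_useful / Q_fuel) * 100
Efficiency = (39336 / 47074) * 100
Efficiency = 0.8356 * 100 = 83.56%


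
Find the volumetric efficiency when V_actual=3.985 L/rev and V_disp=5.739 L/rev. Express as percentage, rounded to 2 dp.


eta_v = (V_actual / V_disp) * 100
Ratio = 3.985 / 5.739 = 0.6944
eta_v = 0.6944 * 100 = 69.44%


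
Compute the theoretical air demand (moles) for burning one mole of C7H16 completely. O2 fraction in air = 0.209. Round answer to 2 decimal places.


Balanced combustion: C7H16 + 11 O2 -> 7 CO2 + 8 H2O
O2 needed = C + H/4 = 7 + 16/4 = 11.00 moles
Air moles = O2 / 0.209 = 11.00 / 0.209 = 52.63 moles air


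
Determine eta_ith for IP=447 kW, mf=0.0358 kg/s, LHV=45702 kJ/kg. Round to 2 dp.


eta_ith = (IP / (mf * LHV)) * 100
Denominator = 0.0358 * 45702 = 1636.1316 kW
eta_ith = (447 / 1636.1316) * 100 = 27.32%


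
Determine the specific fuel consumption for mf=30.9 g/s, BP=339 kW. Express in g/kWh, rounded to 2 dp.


SFC = (mf / BP) * 3600
Rate = 30.9 / 339 = 0.091150 g/(s*kW)
SFC = 0.091150 * 3600 = 328.14 g/kWh


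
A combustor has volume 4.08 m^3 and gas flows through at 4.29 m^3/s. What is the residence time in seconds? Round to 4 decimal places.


tau = V / Q_flow
tau = 4.08 / 4.29 = 0.9510 s


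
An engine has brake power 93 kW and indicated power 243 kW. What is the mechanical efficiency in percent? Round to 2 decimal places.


eta_mech = (BP / IP) * 100
Ratio = 93 / 243 = 0.3827
eta_mech = 0.3827 * 100 = 38.27%


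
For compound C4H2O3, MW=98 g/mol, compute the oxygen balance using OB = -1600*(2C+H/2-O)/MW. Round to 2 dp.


OB = -1600 * (2C + H/2 - O) / MW
Inner = 2*4 + 2/2 - 3 = 6.00
OB = -1600 * 6.00 / 98 = -97.96%


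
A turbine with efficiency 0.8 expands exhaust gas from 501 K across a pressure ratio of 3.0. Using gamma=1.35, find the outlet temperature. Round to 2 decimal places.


T_out = T_in * (1 - eta * (1 - PR^(-(gamma-1)/gamma)))
Exponent = -(1.35-1)/1.35 = -0.25925926
PR^exp = 3.0^(-0.25925926) = 0.75214556
Factor = 1 - 0.8*(1 - 0.75214556) = 0.80171645
T_out = 501 * 0.80171645 = 401.66 K


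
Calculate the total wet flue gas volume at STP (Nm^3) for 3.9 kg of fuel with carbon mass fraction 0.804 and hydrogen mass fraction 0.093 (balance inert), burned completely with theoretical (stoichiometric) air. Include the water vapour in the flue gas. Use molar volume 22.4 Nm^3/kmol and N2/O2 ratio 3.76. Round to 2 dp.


Per kg fuel: CO2 = (C/12 kmol)*22.4 = (0.804/12)*22.4 = 1.50080 Nm^3
Per kg fuel: H2O = (H/2 kmol)*22.4 = (0.093/2)*22.4 = 1.04160 Nm^3
O2 needed per kg fuel = C/12 + H/4 = 0.804/12 + 0.093/4 = 0.09025000 kmol
Per kg fuel: N2 = O2*3.76*22.4 = 0.09025000*3.76*22.4 = 7.60122 Nm^3
Total per kg = 1.50080 + 1.04160 + 7.60122 = 10.14362 Nm^3
Total = 10.14362 * 3.9 = 39.56 Nm^3


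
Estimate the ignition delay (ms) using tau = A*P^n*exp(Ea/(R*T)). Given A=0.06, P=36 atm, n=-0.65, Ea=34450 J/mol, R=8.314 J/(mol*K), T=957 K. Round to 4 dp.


tau = A * P^n * exp(Ea/(R*T))
P^n = 36^(-0.65) = 0.09736511
Ea/(R*T) = 34450/(8.314*957) = 4.329794
exp(Ea/(R*T)) = 75.928669
tau = 0.06 * 0.09736511 * 75.928669 = 0.4436 ms


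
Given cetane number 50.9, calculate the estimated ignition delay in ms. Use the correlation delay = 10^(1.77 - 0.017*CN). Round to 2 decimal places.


delay = 10^(1.77 - 0.017*CN)
Exponent = 1.77 - 0.017*50.9 = 0.9047
delay = 10^0.9047 = 8.03 ms


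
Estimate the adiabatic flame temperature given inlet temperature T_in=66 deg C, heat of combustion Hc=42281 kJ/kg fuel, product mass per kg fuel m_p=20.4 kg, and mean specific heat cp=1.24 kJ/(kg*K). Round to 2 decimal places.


T_ad = T_in + Hc / (m_p * cp)
Denominator = 20.4 * 1.24 = 25.2960
Temperature rise = 42281 / 25.2960 = 1671.45 K
T_ad = 66 + 1671.45 = 1737.45 deg C


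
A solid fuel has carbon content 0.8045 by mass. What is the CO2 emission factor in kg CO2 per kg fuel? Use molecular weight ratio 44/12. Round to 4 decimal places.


EF = C_frac * (M_CO2 / M_C)
EF = 0.8045 * (44/12)
EF = 0.8045 * 3.666667 = 2.9498 kg_CO2/kg_fuel


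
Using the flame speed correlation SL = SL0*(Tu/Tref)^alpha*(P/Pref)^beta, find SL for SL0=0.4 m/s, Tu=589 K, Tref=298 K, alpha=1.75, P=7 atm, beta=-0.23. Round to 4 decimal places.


SL = SL0 * (Tu/Tref)^alpha * (P/Pref)^beta
T ratio = 589/298 = 1.97651007
(T ratio)^alpha = 1.97651007^1.75 = 3.294756
(P/Pref)^beta = 7^(-0.23) = 0.639186
SL = 0.4 * 3.294756 * 0.639186 = 0.8424 m/s


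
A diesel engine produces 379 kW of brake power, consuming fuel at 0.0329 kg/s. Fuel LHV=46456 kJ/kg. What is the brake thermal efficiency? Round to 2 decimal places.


eta_BTE = (BP / (mf * LHV)) * 100
Denominator = 0.0329 * 46456 = 1528.4024 kW
eta_BTE = (379 / 1528.4024) * 100 = 24.80%


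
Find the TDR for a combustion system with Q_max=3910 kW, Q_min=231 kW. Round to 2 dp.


TDR = Q_max / Q_min
TDR = 3910 / 231 = 16.93


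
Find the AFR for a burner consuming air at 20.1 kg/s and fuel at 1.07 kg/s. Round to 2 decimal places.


AFR = m_air / m_fuel
AFR = 20.1 / 1.07 = 18.79


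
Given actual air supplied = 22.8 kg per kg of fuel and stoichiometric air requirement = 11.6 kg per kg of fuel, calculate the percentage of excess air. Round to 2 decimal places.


Excess air = actual - stoichiometric = 22.8 - 11.6 = 11.20 kg/kg fuel
Excess air % = (excess / stoich) * 100 = (11.20 / 11.6) * 100 = 96.55%


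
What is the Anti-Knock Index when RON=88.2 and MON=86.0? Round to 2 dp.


AKI = (RON + MON) / 2
AKI = (88.2 + 86.0) / 2
AKI = 174.2 / 2 = 87.10


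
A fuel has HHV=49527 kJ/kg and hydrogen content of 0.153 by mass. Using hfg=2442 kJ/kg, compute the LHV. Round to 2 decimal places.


LHV = HHV - hfg * 9 * H
Water correction = 2442 * 9 * 0.153 = 3362.634 kJ/kg
LHV = 49527 - 3362.634 = 46164.37 kJ/kg


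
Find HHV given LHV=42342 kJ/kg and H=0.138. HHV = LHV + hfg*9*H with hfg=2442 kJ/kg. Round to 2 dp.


HHV = LHV + hfg * 9 * H
Water addition = 2442 * 9 * 0.138 = 3032.964 kJ/kg
HHV = 42342 + 3032.964 = 45374.96 kJ/kg


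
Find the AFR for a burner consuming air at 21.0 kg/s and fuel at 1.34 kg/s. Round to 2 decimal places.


AFR = m_air / m_fuel
AFR = 21.0 / 1.34 = 15.67


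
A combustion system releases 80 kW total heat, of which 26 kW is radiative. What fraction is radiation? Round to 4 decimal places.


f_rad = Q_rad / Q_total
f_rad = 26 / 80 = 0.3250


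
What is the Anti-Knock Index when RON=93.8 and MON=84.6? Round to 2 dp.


AKI = (RON + MON) / 2
AKI = (93.8 + 84.6) / 2
AKI = 178.4 / 2 = 89.20


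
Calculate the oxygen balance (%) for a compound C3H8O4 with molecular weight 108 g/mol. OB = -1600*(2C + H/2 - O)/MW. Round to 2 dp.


OB = -1600 * (2C + H/2 - O) / MW
Inner = 2*3 + 8/2 - 4 = 6.00
OB = -1600 * 6.00 / 108 = -88.89%


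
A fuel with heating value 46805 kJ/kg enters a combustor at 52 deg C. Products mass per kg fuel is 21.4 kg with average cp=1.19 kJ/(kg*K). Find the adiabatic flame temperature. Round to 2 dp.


T_ad = T_in + Hc / (m_p * cp)
Denominator = 21.4 * 1.19 = 25.4660
Temperature rise = 46805 / 25.4660 = 1837.94 K
T_ad = 52 + 1837.94 = 1889.94 deg C


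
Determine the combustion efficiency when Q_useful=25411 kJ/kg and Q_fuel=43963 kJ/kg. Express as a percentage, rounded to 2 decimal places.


Efficiency = (Q_useful / Q_fuel) * 100
Efficiency = (25411 / 43963) * 100
Efficiency = 0.5780 * 100 = 57.80%


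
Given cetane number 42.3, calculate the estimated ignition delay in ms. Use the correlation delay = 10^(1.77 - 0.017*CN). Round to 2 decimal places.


delay = 10^(1.77 - 0.017*CN)
Exponent = 1.77 - 0.017*42.3 = 1.0509
delay = 10^1.0509 = 11.24 ms


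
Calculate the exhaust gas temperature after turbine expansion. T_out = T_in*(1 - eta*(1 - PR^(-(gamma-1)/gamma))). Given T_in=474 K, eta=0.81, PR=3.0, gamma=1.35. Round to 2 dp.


T_out = T_in * (1 - eta * (1 - PR^(-(gamma-1)/gamma)))
Exponent = -(1.35-1)/1.35 = -0.25925926
PR^exp = 3.0^(-0.25925926) = 0.75214556
Factor = 1 - 0.81*(1 - 0.75214556) = 0.79923790
T_out = 474 * 0.79923790 = 378.84 K


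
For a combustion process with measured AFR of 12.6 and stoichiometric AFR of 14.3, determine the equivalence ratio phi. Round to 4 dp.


phi = AFR_stoich / AFR_actual
phi = 14.3 / 12.6 = 1.1349


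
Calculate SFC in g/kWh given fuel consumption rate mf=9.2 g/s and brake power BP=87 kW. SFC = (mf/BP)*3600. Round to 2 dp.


SFC = (mf / BP) * 3600
Rate = 9.2 / 87 = 0.105747 g/(s*kW)
SFC = 0.105747 * 3600 = 380.69 g/kWh


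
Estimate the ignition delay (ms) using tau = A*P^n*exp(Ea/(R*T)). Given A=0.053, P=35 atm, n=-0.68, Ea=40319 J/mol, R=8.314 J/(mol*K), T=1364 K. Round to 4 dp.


tau = A * P^n * exp(Ea/(R*T))
P^n = 35^(-0.68) = 0.08913202
Ea/(R*T) = 40319/(8.314*1364) = 3.555375
exp(Ea/(R*T)) = 35.000928
tau = 0.053 * 0.08913202 * 35.000928 = 0.1653 ms


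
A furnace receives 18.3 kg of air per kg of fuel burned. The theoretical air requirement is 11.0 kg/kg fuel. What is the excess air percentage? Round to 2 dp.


Excess air = actual - stoichiometric = 18.3 - 11.0 = 7.30 kg/kg fuel
Excess air % = (excess / stoich) * 100 = (7.30 / 11.0) * 100 = 66.36%


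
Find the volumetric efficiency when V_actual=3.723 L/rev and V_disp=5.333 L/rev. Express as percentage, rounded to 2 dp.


eta_v = (V_actual / V_disp) * 100
Ratio = 3.723 / 5.333 = 0.6981
eta_v = 0.6981 * 100 = 69.81%


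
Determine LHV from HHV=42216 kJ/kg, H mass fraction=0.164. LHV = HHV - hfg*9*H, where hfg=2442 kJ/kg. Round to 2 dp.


LHV = HHV - hfg * 9 * H
Water correction = 2442 * 9 * 0.164 = 3604.392 kJ/kg
LHV = 42216 - 3604.392 = 38611.61 kJ/kg


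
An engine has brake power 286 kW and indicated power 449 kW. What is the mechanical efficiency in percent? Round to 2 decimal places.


eta_mech = (BP / IP) * 100
Ratio = 286 / 449 = 0.6370
eta_mech = 0.6370 * 100 = 63.70%


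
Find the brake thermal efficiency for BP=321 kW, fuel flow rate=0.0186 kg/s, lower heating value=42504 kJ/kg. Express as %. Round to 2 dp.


eta_BTE = (BP / (mf * LHV)) * 100
Denominator = 0.0186 * 42504 = 790.5744 kW
eta_BTE = (321 / 790.5744) * 100 = 40.60%


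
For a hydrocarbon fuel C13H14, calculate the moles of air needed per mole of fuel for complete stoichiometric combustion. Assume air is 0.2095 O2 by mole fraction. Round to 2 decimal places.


Balanced combustion: C13H14 + 16.5 O2 -> 13 CO2 + 7 H2O
O2 needed = C + H/4 = 13 + 14/4 = 16.50 moles
Air moles = O2 / 0.2095 = 16.50 / 0.2095 = 78.76 moles air


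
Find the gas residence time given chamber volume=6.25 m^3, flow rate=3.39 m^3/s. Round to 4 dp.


tau = V / Q_flow
tau = 6.25 / 3.39 = 1.8437 s


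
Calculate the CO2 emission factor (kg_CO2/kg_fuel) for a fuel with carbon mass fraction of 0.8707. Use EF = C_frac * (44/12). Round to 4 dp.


EF = C_frac * (M_CO2 / M_C)
EF = 0.8707 * (44/12)
EF = 0.8707 * 3.666667 = 3.1926 kg_CO2/kg_fuel


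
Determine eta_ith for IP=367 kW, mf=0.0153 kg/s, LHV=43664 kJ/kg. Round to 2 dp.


eta_ith = (IP / (mf * LHV)) * 100
Denominator = 0.0153 * 43664 = 668.0592 kW
eta_ith = (367 / 668.0592) * 100 = 54.94%


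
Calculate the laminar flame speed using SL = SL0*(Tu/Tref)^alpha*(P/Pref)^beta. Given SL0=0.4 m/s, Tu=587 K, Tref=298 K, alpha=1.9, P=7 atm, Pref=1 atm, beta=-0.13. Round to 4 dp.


SL = SL0 * (Tu/Tref)^alpha * (P/Pref)^beta
T ratio = 587/298 = 1.96979866
(T ratio)^alpha = 1.96979866^1.9 = 3.625780
(P/Pref)^beta = 7^(-0.13) = 0.776492
SL = 0.4 * 3.625780 * 0.776492 = 1.1262 m/s


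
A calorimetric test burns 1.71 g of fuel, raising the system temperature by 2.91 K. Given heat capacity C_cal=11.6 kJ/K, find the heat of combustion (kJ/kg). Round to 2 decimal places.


Hc = C_cal * delta_T / m_fuel
Q_released = 11.6 * 2.91 = 33.7560 kJ
m_fuel = 1.71 g = 1.71/1000 kg = 0.001710 kg
Hc = 33.7560 / 0.001710 = 19740.35 kJ/kg


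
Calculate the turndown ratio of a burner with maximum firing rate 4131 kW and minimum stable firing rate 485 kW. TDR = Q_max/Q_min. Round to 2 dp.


TDR = Q_max / Q_min
TDR = 4131 / 485 = 8.52


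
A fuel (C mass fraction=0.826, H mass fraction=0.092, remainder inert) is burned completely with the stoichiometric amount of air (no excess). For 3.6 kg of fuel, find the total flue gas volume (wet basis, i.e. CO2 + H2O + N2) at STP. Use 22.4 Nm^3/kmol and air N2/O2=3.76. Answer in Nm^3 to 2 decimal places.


Per kg fuel: CO2 = (C/12 kmol)*22.4 = (0.826/12)*22.4 = 1.54187 Nm^3
Per kg fuel: H2O = (H/2 kmol)*22.4 = (0.092/2)*22.4 = 1.03040 Nm^3
O2 needed per kg fuel = C/12 + H/4 = 0.826/12 + 0.092/4 = 0.09183333 kmol
Per kg fuel: N2 = O2*3.76*22.4 = 0.09183333*3.76*22.4 = 7.73457 Nm^3
Total per kg = 1.54187 + 1.03040 + 7.73457 = 10.30684 Nm^3
Total = 10.30684 * 3.6 = 37.10 Nm^3


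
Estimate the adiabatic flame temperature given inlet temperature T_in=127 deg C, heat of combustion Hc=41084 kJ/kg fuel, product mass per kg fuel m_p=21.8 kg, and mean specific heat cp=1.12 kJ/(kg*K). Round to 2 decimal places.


T_ad = T_in + Hc / (m_p * cp)
Denominator = 21.8 * 1.12 = 24.4160
Temperature rise = 41084 / 24.4160 = 1682.67 K
T_ad = 127 + 1682.67 = 1809.67 deg C


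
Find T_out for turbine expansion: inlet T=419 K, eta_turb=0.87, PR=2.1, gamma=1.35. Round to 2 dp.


T_out = T_in * (1 - eta * (1 - PR^(-(gamma-1)/gamma)))
Exponent = -(1.35-1)/1.35 = -0.25925926
PR^exp = 2.1^(-0.25925926) = 0.82501466
Factor = 1 - 0.87*(1 - 0.82501466) = 0.84776275
T_out = 419 * 0.84776275 = 355.21 K


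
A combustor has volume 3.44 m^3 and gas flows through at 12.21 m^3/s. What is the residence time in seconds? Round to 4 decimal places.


tau = V / Q_flow
tau = 3.44 / 12.21 = 0.2817 s


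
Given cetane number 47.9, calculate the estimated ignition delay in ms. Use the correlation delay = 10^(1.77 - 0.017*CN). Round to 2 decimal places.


delay = 10^(1.77 - 0.017*CN)
Exponent = 1.77 - 0.017*47.9 = 0.9557
delay = 10^0.9557 = 9.03 ms


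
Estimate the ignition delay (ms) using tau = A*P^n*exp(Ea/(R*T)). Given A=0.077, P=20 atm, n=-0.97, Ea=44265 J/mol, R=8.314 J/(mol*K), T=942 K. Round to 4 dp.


tau = A * P^n * exp(Ea/(R*T))
P^n = 20^(-0.97) = 0.05470171
Ea/(R*T) = 44265/(8.314*942) = 5.651966
exp(Ea/(R*T)) = 284.850951
tau = 0.077 * 0.05470171 * 284.850951 = 1.1998 ms


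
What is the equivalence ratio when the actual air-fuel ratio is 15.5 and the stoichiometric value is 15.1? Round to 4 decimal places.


phi = AFR_stoich / AFR_actual
phi = 15.1 / 15.5 = 0.9742


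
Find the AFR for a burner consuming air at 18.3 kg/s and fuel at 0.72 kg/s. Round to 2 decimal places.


AFR = m_air / m_fuel
AFR = 18.3 / 0.72 = 25.42


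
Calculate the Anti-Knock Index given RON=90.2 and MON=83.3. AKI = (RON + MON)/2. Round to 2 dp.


AKI = (RON + MON) / 2
AKI = (90.2 + 83.3) / 2
AKI = 173.5 / 2 = 86.75


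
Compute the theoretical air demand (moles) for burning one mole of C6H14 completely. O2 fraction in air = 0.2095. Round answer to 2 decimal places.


Balanced combustion: C6H14 + 9.5 O2 -> 6 CO2 + 7 H2O
O2 needed = C + H/4 = 6 + 14/4 = 9.50 moles
Air moles = O2 / 0.2095 = 9.50 / 0.2095 = 45.35 moles air


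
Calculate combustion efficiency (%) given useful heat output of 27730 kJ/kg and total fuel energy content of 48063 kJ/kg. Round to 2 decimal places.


Efficiency = (Q_useful / Q_fuel) * 100
Efficiency = (27730 / 48063) * 100
Efficiency = 0.5770 * 100 = 57.70%


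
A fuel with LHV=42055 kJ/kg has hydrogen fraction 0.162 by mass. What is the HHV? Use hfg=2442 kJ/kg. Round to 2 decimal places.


HHV = LHV + hfg * 9 * H
Water addition = 2442 * 9 * 0.162 = 3560.436 kJ/kg
HHV = 42055 + 3560.436 = 45615.44 kJ/kg


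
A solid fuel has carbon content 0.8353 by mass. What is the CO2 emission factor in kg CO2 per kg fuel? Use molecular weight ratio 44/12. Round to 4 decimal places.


EF = C_frac * (M_CO2 / M_C)
EF = 0.8353 * (44/12)
EF = 0.8353 * 3.666667 = 3.0628 kg_CO2/kg_fuel


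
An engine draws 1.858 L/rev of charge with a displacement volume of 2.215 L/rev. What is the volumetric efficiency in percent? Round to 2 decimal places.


eta_v = (V_actual / V_disp) * 100
Ratio = 1.858 / 2.215 = 0.8388
eta_v = 0.8388 * 100 = 83.88%


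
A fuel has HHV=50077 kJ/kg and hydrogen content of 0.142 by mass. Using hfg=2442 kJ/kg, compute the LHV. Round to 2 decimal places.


LHV = HHV - hfg * 9 * H
Water correction = 2442 * 9 * 0.142 = 3120.876 kJ/kg
LHV = 50077 - 3120.876 = 46956.12 kJ/kg


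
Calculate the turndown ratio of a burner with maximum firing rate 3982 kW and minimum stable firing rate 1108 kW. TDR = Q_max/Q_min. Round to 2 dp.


TDR = Q_max / Q_min
TDR = 3982 / 1108 = 3.59


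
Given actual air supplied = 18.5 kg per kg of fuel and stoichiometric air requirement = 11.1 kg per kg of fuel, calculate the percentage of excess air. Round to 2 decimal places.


Excess air = actual - stoichiometric = 18.5 - 11.1 = 7.40 kg/kg fuel
Excess air % = (excess / stoich) * 100 = (7.40 / 11.1) * 100 = 66.67%


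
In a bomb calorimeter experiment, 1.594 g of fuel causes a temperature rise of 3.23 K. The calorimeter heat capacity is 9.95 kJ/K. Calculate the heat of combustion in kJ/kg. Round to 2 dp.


Hc = C_cal * delta_T / m_fuel
Q_released = 9.95 * 3.23 = 32.1385 kJ
m_fuel = 1.594 g = 1.594/1000 kg = 0.001594 kg
Hc = 32.1385 / 0.001594 = 20162.17 kJ/kg


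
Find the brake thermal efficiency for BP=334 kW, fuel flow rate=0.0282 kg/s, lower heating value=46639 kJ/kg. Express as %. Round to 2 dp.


eta_BTE = (BP / (mf * LHV)) * 100
Denominator = 0.0282 * 46639 = 1315.2198 kW
eta_BTE = (334 / 1315.2198) * 100 = 25.39%


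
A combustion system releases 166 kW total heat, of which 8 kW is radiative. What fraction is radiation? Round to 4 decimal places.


f_rad = Q_rad / Q_total
f_rad = 8 / 166 = 0.0482


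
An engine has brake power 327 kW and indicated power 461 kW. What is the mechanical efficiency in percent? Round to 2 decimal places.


eta_mech = (BP / IP) * 100
Ratio = 327 / 461 = 0.7093
eta_mech = 0.7093 * 100 = 70.93%


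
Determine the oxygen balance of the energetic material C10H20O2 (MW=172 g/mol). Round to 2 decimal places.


OB = -1600 * (2C + H/2 - O) / MW
Inner = 2*10 + 20/2 - 2 = 28.00
OB = -1600 * 28.00 / 172 = -260.47%


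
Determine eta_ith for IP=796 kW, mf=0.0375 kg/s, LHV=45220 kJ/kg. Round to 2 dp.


eta_ith = (IP / (mf * LHV)) * 100
Denominator = 0.0375 * 45220 = 1695.7500 kW
eta_ith = (796 / 1695.7500) * 100 = 46.94%


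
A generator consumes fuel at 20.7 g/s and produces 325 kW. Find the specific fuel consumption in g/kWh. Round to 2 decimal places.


SFC = (mf / BP) * 3600
Rate = 20.7 / 325 = 0.063692 g/(s*kW)
SFC = 0.063692 * 3600 = 229.29 g/kWh


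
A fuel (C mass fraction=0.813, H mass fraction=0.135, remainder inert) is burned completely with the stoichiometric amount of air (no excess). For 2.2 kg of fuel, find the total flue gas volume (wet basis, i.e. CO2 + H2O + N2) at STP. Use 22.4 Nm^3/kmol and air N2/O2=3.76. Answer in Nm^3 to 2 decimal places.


Per kg fuel: CO2 = (C/12 kmol)*22.4 = (0.813/12)*22.4 = 1.51760 Nm^3
Per kg fuel: H2O = (H/2 kmol)*22.4 = (0.135/2)*22.4 = 1.51200 Nm^3
O2 needed per kg fuel = C/12 + H/4 = 0.813/12 + 0.135/4 = 0.10150000 kmol
Per kg fuel: N2 = O2*3.76*22.4 = 0.10150000*3.76*22.4 = 8.54874 Nm^3
Total per kg = 1.51760 + 1.51200 + 8.54874 = 11.57834 Nm^3
Total = 11.57834 * 2.2 = 25.47 Nm^3


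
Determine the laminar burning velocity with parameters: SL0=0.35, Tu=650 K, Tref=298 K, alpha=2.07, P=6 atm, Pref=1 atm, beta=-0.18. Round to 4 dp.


SL = SL0 * (Tu/Tref)^alpha * (P/Pref)^beta
T ratio = 650/298 = 2.18120805
(T ratio)^alpha = 2.18120805^2.07 = 5.024617
(P/Pref)^beta = 6^(-0.18) = 0.724324
SL = 0.35 * 5.024617 * 0.724324 = 1.2738 m/s


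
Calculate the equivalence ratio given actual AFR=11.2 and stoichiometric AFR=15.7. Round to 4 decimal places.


phi = AFR_stoich / AFR_actual
phi = 15.7 / 11.2 = 1.4018


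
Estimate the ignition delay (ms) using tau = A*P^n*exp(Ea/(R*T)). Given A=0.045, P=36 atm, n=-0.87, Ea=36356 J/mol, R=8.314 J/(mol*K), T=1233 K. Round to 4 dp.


tau = A * P^n * exp(Ea/(R*T))
P^n = 36^(-0.87) = 0.04426055
Ea/(R*T) = 36356/(8.314*1233) = 3.546525
exp(Ea/(R*T)) = 34.692543
tau = 0.045 * 0.04426055 * 34.692543 = 0.0691 ms


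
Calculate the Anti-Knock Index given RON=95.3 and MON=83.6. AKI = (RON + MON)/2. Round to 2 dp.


AKI = (RON + MON) / 2
AKI = (95.3 + 83.6) / 2
AKI = 178.9 / 2 = 89.45


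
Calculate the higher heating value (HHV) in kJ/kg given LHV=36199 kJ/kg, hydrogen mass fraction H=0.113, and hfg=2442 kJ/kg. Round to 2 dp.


HHV = LHV + hfg * 9 * H
Water addition = 2442 * 9 * 0.113 = 2483.514 kJ/kg
HHV = 36199 + 2483.514 = 38682.51 kJ/kg


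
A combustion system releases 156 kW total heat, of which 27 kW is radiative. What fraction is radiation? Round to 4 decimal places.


f_rad = Q_rad / Q_total
f_rad = 27 / 156 = 0.1731


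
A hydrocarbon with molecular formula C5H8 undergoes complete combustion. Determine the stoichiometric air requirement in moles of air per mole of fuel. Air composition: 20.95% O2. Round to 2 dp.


Balanced combustion: C5H8 + 7 O2 -> 5 CO2 + 4 H2O
O2 needed = C + H/4 = 5 + 8/4 = 7.00 moles
Air moles = O2 / 0.2095 = 7.00 / 0.2095 = 33.41 moles air


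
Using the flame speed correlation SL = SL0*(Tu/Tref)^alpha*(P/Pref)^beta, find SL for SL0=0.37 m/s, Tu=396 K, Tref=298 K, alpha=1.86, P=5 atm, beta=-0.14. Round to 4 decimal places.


SL = SL0 * (Tu/Tref)^alpha * (P/Pref)^beta
T ratio = 396/298 = 1.32885906
(T ratio)^alpha = 1.32885906^1.86 = 1.696957
(P/Pref)^beta = 5^(-0.14) = 0.798260
SL = 0.37 * 1.696957 * 0.798260 = 0.5012 m/s


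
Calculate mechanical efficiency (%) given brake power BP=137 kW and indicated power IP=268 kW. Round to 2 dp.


eta_mech = (BP / IP) * 100
Ratio = 137 / 268 = 0.5112
eta_mech = 0.5112 * 100 = 51.12%


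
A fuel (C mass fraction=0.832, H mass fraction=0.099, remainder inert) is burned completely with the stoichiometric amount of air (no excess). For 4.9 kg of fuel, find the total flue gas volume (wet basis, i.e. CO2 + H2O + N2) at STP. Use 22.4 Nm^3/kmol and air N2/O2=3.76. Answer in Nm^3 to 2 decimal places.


Per kg fuel: CO2 = (C/12 kmol)*22.4 = (0.832/12)*22.4 = 1.55307 Nm^3
Per kg fuel: H2O = (H/2 kmol)*22.4 = (0.099/2)*22.4 = 1.10880 Nm^3
O2 needed per kg fuel = C/12 + H/4 = 0.832/12 + 0.099/4 = 0.09408333 kmol
Per kg fuel: N2 = O2*3.76*22.4 = 0.09408333*3.76*22.4 = 7.92407 Nm^3
Total per kg = 1.55307 + 1.10880 + 7.92407 = 10.58594 Nm^3
Total = 10.58594 * 4.9 = 51.87 Nm^3


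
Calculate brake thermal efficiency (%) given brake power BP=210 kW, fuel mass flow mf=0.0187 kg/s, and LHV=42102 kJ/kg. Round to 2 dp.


eta_BTE = (BP / (mf * LHV)) * 100
Denominator = 0.0187 * 42102 = 787.3074 kW
eta_BTE = (210 / 787.3074) * 100 = 26.67%


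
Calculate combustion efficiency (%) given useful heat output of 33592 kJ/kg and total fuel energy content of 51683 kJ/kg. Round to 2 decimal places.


Efficiency = (Q_useful / Q_fuel) * 100
Efficiency = (33592 / 51683) * 100
Efficiency = 0.6500 * 100 = 65.00%


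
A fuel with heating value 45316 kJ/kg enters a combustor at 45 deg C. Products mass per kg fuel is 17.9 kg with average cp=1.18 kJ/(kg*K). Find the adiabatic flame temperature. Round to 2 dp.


T_ad = T_in + Hc / (m_p * cp)
Denominator = 17.9 * 1.18 = 21.1220
Temperature rise = 45316 / 21.1220 = 2145.44 K
T_ad = 45 + 2145.44 = 2190.44 deg C


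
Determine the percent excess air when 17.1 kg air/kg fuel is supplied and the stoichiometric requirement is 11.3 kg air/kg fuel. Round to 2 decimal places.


Excess air = actual - stoichiometric = 17.1 - 11.3 = 5.80 kg/kg fuel
Excess air % = (excess / stoich) * 100 = (5.80 / 11.3) * 100 = 51.33%


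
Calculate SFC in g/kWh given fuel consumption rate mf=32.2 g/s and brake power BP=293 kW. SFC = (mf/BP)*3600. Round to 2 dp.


SFC = (mf / BP) * 3600
Rate = 32.2 / 293 = 0.109898 g/(s*kW)
SFC = 0.109898 * 3600 = 395.63 g/kWh


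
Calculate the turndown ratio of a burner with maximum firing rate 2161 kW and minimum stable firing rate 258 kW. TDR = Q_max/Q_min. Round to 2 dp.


TDR = Q_max / Q_min
TDR = 2161 / 258 = 8.38


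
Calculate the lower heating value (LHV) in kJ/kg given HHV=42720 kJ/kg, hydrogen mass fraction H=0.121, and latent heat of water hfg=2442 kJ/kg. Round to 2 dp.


LHV = HHV - hfg * 9 * H
Water correction = 2442 * 9 * 0.121 = 2659.338 kJ/kg
LHV = 42720 - 2659.338 = 40060.66 kJ/kg


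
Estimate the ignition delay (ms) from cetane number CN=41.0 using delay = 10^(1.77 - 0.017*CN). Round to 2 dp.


delay = 10^(1.77 - 0.017*CN)
Exponent = 1.77 - 0.017*41.0 = 1.0730
delay = 10^1.0730 = 11.83 ms


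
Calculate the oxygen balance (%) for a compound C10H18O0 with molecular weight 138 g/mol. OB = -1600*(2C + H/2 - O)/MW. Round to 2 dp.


OB = -1600 * (2C + H/2 - O) / MW
Inner = 2*10 + 18/2 - 0 = 29.00
OB = -1600 * 29.00 / 138 = -336.23%


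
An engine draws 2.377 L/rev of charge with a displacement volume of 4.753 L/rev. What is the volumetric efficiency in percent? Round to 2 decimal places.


eta_v = (V_actual / V_disp) * 100
Ratio = 2.377 / 4.753 = 0.5001
eta_v = 0.5001 * 100 = 50.01%


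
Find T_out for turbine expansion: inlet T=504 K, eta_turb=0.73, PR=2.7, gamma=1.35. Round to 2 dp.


T_out = T_in * (1 - eta * (1 - PR^(-(gamma-1)/gamma)))
Exponent = -(1.35-1)/1.35 = -0.25925926
PR^exp = 2.7^(-0.25925926) = 0.77297411
Factor = 1 - 0.73*(1 - 0.77297411) = 0.83427110
T_out = 504 * 0.83427110 = 420.47 K


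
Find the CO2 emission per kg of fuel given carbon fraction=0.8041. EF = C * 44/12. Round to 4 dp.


EF = C_frac * (M_CO2 / M_C)
EF = 0.8041 * (44/12)
EF = 0.8041 * 3.666667 = 2.9484 kg_CO2/kg_fuel


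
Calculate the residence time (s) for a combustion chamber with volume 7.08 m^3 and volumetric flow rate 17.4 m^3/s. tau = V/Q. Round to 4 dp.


tau = V / Q_flow
tau = 7.08 / 17.4 = 0.4069 s


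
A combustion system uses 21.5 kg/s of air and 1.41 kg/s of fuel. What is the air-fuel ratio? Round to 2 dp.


AFR = m_air / m_fuel
AFR = 21.5 / 1.41 = 15.25


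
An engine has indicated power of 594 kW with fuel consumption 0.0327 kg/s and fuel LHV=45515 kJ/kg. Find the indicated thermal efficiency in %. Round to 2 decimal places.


eta_ith = (IP / (mf * LHV)) * 100
Denominator = 0.0327 * 45515 = 1488.3405 kW
eta_ith = (594 / 1488.3405) * 100 = 39.91%


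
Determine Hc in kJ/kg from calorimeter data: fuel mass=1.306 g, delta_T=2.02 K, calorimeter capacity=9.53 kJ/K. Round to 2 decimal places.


Hc = C_cal * delta_T / m_fuel
Q_released = 9.53 * 2.02 = 19.2506 kJ
m_fuel = 1.306 g = 1.306/1000 kg = 0.001306 kg
Hc = 19.2506 / 0.001306 = 14740.12 kJ/kg


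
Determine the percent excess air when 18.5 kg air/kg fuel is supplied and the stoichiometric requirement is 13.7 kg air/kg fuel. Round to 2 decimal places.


Excess air = actual - stoichiometric = 18.5 - 13.7 = 4.80 kg/kg fuel
Excess air % = (excess / stoich) * 100 = (4.80 / 13.7) * 100 = 35.04%


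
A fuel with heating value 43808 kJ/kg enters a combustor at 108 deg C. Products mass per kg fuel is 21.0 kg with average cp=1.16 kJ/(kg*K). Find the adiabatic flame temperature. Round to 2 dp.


T_ad = T_in + Hc / (m_p * cp)
Denominator = 21.0 * 1.16 = 24.3600
Temperature rise = 43808 / 24.3600 = 1798.36 K
T_ad = 108 + 1798.36 = 1906.36 deg C


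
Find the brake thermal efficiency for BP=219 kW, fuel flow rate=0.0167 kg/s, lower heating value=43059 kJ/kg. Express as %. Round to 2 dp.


eta_BTE = (BP / (mf * LHV)) * 100
Denominator = 0.0167 * 43059 = 719.0853 kW
eta_BTE = (219 / 719.0853) * 100 = 30.46%


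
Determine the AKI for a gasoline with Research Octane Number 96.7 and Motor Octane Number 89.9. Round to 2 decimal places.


AKI = (RON + MON) / 2
AKI = (96.7 + 89.9) / 2
AKI = 186.6 / 2 = 93.30


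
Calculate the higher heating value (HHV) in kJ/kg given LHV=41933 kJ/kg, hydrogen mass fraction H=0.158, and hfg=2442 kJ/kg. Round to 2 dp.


HHV = LHV + hfg * 9 * H
Water addition = 2442 * 9 * 0.158 = 3472.524 kJ/kg
HHV = 41933 + 3472.524 = 45405.52 kJ/kg


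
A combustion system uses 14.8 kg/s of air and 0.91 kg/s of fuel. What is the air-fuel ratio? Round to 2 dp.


AFR = m_air / m_fuel
AFR = 14.8 / 0.91 = 16.26


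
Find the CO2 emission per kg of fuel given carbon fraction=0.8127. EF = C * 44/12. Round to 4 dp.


EF = C_frac * (M_CO2 / M_C)
EF = 0.8127 * (44/12)
EF = 0.8127 * 3.666667 = 2.9799 kg_CO2/kg_fuel


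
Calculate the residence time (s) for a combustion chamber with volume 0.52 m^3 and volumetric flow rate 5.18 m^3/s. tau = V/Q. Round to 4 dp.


tau = V / Q_flow
tau = 0.52 / 5.18 = 0.1004 s


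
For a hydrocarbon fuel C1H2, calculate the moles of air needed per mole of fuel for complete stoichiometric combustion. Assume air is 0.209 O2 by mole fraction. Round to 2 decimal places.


Balanced combustion: C1H2 + 1.5 O2 -> 1 CO2 + 1 H2O
O2 needed = C + H/4 = 1 + 2/4 = 1.50 moles
Air moles = O2 / 0.209 = 1.50 / 0.209 = 7.18 moles air


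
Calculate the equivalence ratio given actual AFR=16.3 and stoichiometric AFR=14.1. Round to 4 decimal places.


phi = AFR_stoich / AFR_actual
phi = 14.1 / 16.3 = 0.8650


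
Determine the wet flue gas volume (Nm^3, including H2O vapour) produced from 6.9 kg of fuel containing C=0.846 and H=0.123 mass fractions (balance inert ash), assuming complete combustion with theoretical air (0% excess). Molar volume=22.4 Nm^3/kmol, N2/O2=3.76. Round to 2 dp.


Per kg fuel: CO2 = (C/12 kmol)*22.4 = (0.846/12)*22.4 = 1.57920 Nm^3
Per kg fuel: H2O = (H/2 kmol)*22.4 = (0.123/2)*22.4 = 1.37760 Nm^3
O2 needed per kg fuel = C/12 + H/4 = 0.846/12 + 0.123/4 = 0.10125000 kmol
Per kg fuel: N2 = O2*3.76*22.4 = 0.10125000*3.76*22.4 = 8.52768 Nm^3
Total per kg = 1.57920 + 1.37760 + 8.52768 = 11.48448 Nm^3
Total = 11.48448 * 6.9 = 79.24 Nm^3


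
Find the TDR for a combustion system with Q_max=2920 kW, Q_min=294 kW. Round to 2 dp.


TDR = Q_max / Q_min
TDR = 2920 / 294 = 9.93


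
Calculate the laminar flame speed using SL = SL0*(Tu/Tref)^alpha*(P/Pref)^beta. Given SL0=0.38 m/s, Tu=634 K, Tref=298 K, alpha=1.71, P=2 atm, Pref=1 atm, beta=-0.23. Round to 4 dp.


SL = SL0 * (Tu/Tref)^alpha * (P/Pref)^beta
T ratio = 634/298 = 2.12751678
(T ratio)^alpha = 2.12751678^1.71 = 3.636326
(P/Pref)^beta = 2^(-0.23) = 0.852635
SL = 0.38 * 3.636326 * 0.852635 = 1.1782 m/s


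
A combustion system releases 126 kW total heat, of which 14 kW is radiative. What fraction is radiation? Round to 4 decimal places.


f_rad = Q_rad / Q_total
f_rad = 14 / 126 = 0.1111


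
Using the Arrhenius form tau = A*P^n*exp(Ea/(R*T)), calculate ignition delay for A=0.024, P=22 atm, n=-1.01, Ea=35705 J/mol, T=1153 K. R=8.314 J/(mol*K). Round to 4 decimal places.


tau = A * P^n * exp(Ea/(R*T))
P^n = 22^(-1.01) = 0.04407102
Ea/(R*T) = 35705/(8.314*1153) = 3.724686
exp(Ea/(R*T)) = 41.458228
tau = 0.024 * 0.04407102 * 41.458228 = 0.0439 ms


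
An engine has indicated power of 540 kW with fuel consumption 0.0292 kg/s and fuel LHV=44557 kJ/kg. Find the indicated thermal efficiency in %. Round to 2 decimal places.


eta_ith = (IP / (mf * LHV)) * 100
Denominator = 0.0292 * 44557 = 1301.0644 kW
eta_ith = (540 / 1301.0644) * 100 = 41.50%


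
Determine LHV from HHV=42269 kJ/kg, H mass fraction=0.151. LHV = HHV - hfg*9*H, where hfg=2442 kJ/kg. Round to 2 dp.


LHV = HHV - hfg * 9 * H
Water correction = 2442 * 9 * 0.151 = 3318.678 kJ/kg
LHV = 42269 - 3318.678 = 38950.32 kJ/kg


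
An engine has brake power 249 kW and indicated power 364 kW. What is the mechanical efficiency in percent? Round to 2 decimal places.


eta_mech = (BP / IP) * 100
Ratio = 249 / 364 = 0.6841
eta_mech = 0.6841 * 100 = 68.41%


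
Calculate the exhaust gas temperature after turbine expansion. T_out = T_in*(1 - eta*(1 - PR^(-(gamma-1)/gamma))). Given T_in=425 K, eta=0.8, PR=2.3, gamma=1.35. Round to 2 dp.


T_out = T_in * (1 - eta * (1 - PR^(-(gamma-1)/gamma)))
Exponent = -(1.35-1)/1.35 = -0.25925926
PR^exp = 2.3^(-0.25925926) = 0.80578413
Factor = 1 - 0.8*(1 - 0.80578413) = 0.84462730
T_out = 425 * 0.84462730 = 358.97 K


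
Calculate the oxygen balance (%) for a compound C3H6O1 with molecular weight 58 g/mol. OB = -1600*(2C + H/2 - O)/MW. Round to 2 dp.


OB = -1600 * (2C + H/2 - O) / MW
Inner = 2*3 + 6/2 - 1 = 8.00
OB = -1600 * 8.00 / 58 = -220.69%


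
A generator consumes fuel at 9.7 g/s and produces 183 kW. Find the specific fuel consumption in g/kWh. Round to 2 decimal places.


SFC = (mf / BP) * 3600
Rate = 9.7 / 183 = 0.053005 g/(s*kW)
SFC = 0.053005 * 3600 = 190.82 g/kWh


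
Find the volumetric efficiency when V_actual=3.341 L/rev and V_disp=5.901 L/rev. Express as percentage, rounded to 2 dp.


eta_v = (V_actual / V_disp) * 100
Ratio = 3.341 / 5.901 = 0.5662
eta_v = 0.5662 * 100 = 56.62%


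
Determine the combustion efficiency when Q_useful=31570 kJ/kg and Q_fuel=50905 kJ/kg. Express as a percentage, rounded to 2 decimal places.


Efficiency = (Q_useful / Q_fuel) * 100
Efficiency = (31570 / 50905) * 100
Efficiency = 0.6202 * 100 = 62.02%


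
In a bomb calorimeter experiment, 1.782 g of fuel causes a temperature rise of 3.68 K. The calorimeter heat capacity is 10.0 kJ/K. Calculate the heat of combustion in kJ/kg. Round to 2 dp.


Hc = C_cal * delta_T / m_fuel
Q_released = 10.0 * 3.68 = 36.8000 kJ
m_fuel = 1.782 g = 1.782/1000 kg = 0.001782 kg
Hc = 36.8000 / 0.001782 = 20650.95 kJ/kg


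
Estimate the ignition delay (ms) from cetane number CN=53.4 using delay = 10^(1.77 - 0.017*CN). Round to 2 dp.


delay = 10^(1.77 - 0.017*CN)
Exponent = 1.77 - 0.017*53.4 = 0.8622
delay = 10^0.8622 = 7.28 ms


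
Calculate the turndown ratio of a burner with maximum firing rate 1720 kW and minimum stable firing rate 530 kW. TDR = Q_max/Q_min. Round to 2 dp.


TDR = Q_max / Q_min
TDR = 1720 / 530 = 3.25


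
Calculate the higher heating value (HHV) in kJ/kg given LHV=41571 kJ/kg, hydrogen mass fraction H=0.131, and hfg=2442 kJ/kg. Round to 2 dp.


HHV = LHV + hfg * 9 * H
Water addition = 2442 * 9 * 0.131 = 2879.118 kJ/kg
HHV = 41571 + 2879.118 = 44450.12 kJ/kg


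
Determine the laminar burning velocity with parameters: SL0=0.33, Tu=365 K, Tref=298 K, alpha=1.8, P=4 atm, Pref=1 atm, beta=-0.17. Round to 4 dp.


SL = SL0 * (Tu/Tref)^alpha * (P/Pref)^beta
T ratio = 365/298 = 1.22483221
(T ratio)^alpha = 1.22483221^1.8 = 1.440582
(P/Pref)^beta = 4^(-0.17) = 0.790041
SL = 0.33 * 1.440582 * 0.790041 = 0.3756 m/s
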